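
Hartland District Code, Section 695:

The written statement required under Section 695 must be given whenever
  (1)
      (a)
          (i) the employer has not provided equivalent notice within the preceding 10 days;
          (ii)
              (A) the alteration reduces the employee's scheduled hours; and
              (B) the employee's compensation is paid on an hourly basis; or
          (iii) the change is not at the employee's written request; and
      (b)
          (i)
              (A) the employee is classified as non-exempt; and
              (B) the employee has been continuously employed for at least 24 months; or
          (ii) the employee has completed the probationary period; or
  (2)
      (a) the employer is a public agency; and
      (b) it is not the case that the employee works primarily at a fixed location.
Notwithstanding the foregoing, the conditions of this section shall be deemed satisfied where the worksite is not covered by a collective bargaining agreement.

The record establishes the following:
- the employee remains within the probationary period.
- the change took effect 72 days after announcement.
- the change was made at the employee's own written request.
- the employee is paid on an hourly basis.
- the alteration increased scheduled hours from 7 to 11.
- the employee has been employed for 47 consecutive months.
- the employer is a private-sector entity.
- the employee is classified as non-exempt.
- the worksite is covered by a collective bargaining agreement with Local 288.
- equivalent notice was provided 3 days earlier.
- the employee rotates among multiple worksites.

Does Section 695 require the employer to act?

(i) no recent notice — not satisfied.
(A) hours reduced — not satisfied.
(B) hourly-paid — met.
So (ii) is not satisfied (F AND T).
(iii) not employee-requested — fails.
(a): F OR F OR F → false.
(A) non-exempt — met.
(B) tenure ≥ 24 mo. — met.
(i) = T AND T = true.
(ii) past probation — not met.
(b): T OR F → true.
(1): F AND T → false.
(a) public agency — not satisfied.
(b) not (fixed location) — holds.
So (2) is not satisfied (F AND T).
So Overall is not satisfied (F OR F).
Exception (no CBA) — not satisfied.
Result: main false OR exception false → false.

No — not required.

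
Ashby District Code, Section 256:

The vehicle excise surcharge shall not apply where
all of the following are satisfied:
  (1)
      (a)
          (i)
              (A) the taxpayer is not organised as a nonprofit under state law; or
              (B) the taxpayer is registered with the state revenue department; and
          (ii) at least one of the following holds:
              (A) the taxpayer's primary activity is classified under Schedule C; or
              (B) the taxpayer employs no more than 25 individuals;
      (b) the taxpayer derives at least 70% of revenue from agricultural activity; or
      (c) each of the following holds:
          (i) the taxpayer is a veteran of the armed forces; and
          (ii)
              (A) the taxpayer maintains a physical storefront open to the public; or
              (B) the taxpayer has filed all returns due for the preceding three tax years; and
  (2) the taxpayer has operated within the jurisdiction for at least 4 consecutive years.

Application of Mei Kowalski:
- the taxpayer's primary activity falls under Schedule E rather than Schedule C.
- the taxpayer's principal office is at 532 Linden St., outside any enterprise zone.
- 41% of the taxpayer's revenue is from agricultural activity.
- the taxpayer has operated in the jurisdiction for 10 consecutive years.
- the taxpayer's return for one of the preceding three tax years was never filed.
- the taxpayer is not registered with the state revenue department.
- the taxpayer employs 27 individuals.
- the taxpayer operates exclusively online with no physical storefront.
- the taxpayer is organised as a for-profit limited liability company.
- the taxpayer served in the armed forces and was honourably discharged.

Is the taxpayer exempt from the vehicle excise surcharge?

No — not exempt.

(A) not (nonprofit) — met.
(B) state-registered — not satisfied.
(i) = T OR F = true.
(A) Schedule C activity — fails.
(B) ≤ 25 employees — not met.
(ii) = F OR F = false.
(a) = T AND F = false.
(b) ≥70% agricultural — not met.
(i) veteran — satisfied.
(A) has storefront — not met.
(B) returns current — not met.
(ii): F OR F → false.
(c): T AND F → false.
(1): F OR F OR F → false.
(2) ≥ 4 yrs in jurisdiction — holds.
Overall = F AND T = false.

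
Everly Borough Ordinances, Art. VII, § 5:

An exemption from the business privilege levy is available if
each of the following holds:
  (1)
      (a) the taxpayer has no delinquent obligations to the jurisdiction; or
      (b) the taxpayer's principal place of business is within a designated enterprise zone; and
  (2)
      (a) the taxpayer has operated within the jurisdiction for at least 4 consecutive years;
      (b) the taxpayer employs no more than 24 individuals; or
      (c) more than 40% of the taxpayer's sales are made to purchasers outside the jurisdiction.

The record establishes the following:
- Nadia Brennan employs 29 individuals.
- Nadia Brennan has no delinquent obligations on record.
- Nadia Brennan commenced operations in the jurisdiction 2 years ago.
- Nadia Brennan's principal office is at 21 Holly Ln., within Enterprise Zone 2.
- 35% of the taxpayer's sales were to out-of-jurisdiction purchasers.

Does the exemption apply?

No — not exempt.

(a) no delinquency — holds.
(b) in enterprise zone — satisfied.
(1): T OR T → true.
(a) ≥ 4 yrs in jurisdiction — fails.
(b) ≤ 24 employees — fails.
(c) >40% out-of-jur. sales — not met.
(2): F OR F OR F → false.
So Overall is not satisfied (T AND F).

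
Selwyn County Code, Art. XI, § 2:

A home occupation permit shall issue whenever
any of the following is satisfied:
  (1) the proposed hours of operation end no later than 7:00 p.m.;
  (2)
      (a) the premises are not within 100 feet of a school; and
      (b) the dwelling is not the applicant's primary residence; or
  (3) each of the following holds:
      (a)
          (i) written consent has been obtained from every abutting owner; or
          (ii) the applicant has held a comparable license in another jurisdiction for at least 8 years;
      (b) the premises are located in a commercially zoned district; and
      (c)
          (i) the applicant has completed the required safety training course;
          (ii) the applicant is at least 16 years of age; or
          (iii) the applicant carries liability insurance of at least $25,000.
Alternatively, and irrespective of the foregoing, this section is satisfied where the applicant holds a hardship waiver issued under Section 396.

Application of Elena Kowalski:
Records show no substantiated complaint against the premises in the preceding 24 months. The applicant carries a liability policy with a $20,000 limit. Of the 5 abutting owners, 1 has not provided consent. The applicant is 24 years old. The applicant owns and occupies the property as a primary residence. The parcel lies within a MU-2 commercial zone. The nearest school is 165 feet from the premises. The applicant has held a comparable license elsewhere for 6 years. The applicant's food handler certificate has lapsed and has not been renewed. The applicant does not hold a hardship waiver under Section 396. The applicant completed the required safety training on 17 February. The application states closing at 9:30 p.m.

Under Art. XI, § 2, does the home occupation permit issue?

(1) closes by 7 p.m. — not met.
(a) ≥100 ft from school — met.
(b) not (primary residence) — not met.
So (2) is not satisfied (T AND F).
(i) all abutters consent — not met.
(ii) prior license ≥ 8 yr — not satisfied.
(a) = F OR F = false.
(b) commercially zoned — met.
(i) safety training — holds.
(ii) age ≥ 16 — satisfied.
(iii) insurance ≥ $25,000 — not met.
(c) = T OR T OR F = true.
(3): F AND T AND T → false.
Overall = F OR F OR F = false.
Exception (hardship waiver) — not satisfied.
Result: main false OR exception false → false.

No — denied.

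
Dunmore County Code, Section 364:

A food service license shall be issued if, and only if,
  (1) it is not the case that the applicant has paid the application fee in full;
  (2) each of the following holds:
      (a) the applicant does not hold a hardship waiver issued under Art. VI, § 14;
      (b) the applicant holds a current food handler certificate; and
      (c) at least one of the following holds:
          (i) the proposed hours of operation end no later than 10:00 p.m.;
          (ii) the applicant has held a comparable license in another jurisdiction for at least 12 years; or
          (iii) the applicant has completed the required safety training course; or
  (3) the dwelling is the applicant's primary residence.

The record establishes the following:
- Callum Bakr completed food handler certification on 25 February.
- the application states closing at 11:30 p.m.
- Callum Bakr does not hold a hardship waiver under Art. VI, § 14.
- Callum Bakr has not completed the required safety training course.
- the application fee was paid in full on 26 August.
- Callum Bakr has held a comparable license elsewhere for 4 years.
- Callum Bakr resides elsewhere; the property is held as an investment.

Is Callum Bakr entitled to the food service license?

(1) not (fee paid) — fails.
(a) not (hardship waiver) — met.
(b) food handler cert. — holds.
(i) closes by 10 p.m. — fails.
(ii) prior license ≥ 12 yr — fails.
(iii) safety training — not satisfied.
(c) = F OR F OR F = false.
(2): T AND T AND F → false.
(3) primary residence — not met.
Overall = F OR F OR F = false.

No — denied.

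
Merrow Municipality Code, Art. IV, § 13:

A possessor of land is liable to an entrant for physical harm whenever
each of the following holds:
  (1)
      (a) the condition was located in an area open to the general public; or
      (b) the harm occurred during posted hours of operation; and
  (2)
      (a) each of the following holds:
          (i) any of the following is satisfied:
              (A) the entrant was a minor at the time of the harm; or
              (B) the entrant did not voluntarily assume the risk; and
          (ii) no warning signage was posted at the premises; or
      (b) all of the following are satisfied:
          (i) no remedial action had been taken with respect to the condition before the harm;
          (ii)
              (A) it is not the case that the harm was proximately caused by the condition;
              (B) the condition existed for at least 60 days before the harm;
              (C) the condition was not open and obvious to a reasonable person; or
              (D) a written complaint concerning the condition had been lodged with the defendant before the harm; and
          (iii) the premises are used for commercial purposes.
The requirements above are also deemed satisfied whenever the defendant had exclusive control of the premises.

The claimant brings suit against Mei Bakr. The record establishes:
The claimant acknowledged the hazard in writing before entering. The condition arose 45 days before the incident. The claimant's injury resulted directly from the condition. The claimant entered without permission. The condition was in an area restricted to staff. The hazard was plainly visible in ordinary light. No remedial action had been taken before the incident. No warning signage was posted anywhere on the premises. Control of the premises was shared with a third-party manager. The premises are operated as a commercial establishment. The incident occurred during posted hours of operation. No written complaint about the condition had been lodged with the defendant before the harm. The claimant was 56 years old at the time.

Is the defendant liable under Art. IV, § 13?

(a) public area — fails.
(b) during posted hours — satisfied.
So (1) is satisfied (F OR T).
(A) entrant a minor — not satisfied.
(B) no assumed risk — not satisfied.
(i) = F OR F = false.
(ii) no signage posted — satisfied.
So (a) is not satisfied (F AND T).
(i) no remedial action — satisfied.
(A) not (proximate cause) — fails.
(B) condition ≥60 days old — not met.
(C) not open/obvious — not satisfied.
(D) complaint lodged — not met.
So (ii) is not satisfied (F OR F OR F OR F).
(iii) commercial use — satisfied.
(b) = T AND F AND T = false.
(2) = F OR F = false.
So Overall is not satisfied (T AND F).
Exception (exclusive control) — not satisfied.
Result: main false OR exception false → false.

No — not liable.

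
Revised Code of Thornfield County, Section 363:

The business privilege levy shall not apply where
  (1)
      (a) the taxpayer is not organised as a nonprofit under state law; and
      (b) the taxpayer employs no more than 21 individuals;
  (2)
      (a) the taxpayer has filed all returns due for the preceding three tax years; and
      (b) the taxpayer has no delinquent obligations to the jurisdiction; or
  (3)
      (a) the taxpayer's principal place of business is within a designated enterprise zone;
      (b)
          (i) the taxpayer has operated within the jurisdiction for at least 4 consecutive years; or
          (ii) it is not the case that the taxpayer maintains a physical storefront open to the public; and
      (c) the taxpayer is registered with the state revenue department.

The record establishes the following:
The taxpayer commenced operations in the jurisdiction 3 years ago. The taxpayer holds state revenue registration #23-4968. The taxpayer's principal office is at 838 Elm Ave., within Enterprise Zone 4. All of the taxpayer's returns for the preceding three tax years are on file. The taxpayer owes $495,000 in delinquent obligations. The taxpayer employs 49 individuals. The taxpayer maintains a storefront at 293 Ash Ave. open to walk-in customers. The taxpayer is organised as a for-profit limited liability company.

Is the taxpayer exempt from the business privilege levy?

No — not exempt.

(a) not (nonprofit) — satisfied.
(b) ≤ 21 employees — not met.
(1) = T AND F = false.
(a) returns current — met.
(b) no delinquency — not met.
(2): T AND F → false.
(a) in enterprise zone — holds.
(i) ≥ 4 yrs in jurisdiction — fails.
(ii) not (has storefront) — not met.
(b) = F OR F = false.
(c) state-registered — satisfied.
(3): T AND F AND T → false.
Overall: F OR F OR F → false.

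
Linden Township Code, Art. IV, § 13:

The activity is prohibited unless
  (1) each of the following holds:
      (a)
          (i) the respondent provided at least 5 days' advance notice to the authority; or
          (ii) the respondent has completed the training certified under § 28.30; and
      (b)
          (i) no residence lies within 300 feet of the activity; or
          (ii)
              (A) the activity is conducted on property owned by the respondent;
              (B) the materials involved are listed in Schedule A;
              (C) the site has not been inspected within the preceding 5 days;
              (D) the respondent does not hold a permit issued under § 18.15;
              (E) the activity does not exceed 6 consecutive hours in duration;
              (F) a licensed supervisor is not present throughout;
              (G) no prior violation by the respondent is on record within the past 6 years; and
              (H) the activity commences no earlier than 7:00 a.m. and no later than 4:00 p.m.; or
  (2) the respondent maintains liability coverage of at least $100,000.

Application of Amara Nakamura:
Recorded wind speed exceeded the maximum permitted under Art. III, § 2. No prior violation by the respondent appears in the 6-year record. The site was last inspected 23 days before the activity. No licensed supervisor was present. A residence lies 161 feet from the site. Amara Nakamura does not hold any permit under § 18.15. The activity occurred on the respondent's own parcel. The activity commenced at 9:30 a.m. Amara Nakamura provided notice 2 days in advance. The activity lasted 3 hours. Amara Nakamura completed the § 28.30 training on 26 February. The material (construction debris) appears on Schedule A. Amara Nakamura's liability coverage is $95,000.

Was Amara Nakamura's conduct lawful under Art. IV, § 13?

Yes — lawful.

(i) ≥5 days' notice — not met.
(ii) training certified — met.
(a): F OR T → true.
(i) no residence in 300 ft — fails.
(A) own property — met.
(B) Schedule A material — holds.
(C) not (site inspected) — holds.
(D) not (holds permit) — holds.
(E) ≤ 6 hrs duration — satisfied.
(F) not (supervisor present) — met.
(G) no prior violation — met.
(H) start within hours — met.
(ii): T AND T AND T AND T AND T AND T AND T AND T → true.
So (b) is satisfied (F OR T).
So (1) is satisfied (T AND T).
(2) coverage ≥ $100,000 — not satisfied.
Overall: T OR F → true.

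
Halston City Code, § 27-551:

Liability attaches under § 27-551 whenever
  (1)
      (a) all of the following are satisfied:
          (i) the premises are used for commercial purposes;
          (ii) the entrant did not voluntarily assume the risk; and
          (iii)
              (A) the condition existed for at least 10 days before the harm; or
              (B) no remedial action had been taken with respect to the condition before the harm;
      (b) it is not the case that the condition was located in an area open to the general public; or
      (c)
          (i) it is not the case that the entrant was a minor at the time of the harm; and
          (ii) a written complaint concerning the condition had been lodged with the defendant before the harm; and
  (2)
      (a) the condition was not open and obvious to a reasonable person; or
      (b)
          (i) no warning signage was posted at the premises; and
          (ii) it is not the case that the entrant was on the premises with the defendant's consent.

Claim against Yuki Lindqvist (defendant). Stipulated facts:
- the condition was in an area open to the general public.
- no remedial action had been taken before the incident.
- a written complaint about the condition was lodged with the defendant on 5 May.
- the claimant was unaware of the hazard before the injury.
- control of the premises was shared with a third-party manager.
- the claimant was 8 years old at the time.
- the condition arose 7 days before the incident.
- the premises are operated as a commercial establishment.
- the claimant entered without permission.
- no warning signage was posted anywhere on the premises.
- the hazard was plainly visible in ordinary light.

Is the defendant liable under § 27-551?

(i) commercial use — holds.
(ii) no assumed risk — satisfied.
(A) condition ≥10 days old — not met.
(B) no remedial action — met.
(iii) = F OR T = true.
(a) = T AND T AND T = true.
(b) not (public area) — not satisfied.
(i) not (entrant a minor) — not met.
(ii) complaint lodged — met.
So (c) is not satisfied (F AND T).
(1): T OR F OR F → true.
(a) not open/obvious — not met.
(i) no signage posted — holds.
(ii) not (consent to enter) — holds.
(b): T AND T → true.
(2): F OR T → true.
So Overall is satisfied (T AND T).

Yes — liable.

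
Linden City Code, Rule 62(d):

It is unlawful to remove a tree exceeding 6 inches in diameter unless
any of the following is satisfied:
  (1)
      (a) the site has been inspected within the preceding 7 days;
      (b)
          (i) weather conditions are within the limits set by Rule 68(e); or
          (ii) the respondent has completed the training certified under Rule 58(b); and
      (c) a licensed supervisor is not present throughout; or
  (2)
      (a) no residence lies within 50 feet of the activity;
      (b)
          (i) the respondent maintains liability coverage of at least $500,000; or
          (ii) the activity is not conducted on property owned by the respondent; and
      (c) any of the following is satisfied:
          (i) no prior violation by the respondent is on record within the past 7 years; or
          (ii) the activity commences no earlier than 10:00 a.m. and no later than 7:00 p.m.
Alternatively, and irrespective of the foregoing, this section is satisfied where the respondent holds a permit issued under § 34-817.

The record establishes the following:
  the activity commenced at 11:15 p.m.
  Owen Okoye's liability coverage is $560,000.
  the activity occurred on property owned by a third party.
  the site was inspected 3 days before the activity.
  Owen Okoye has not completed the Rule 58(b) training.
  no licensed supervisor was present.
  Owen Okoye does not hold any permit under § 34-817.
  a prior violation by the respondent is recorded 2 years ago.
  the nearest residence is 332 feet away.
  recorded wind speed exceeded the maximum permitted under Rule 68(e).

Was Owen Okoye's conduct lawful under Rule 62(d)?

(a) site inspected — holds.
(i) weather ok — not satisfied.
(ii) training certified — not met.
(b): F OR F → false.
(c) not (supervisor present) — holds.
So (1) is not satisfied (T AND F AND T).
(a) no residence in 50 ft — satisfied.
(i) coverage ≥ $500,000 — met.
(ii) not (own property) — satisfied.
(b) = T OR T = true.
(i) no prior violation — fails.
(ii) start within hours — fails.
So (c) is not satisfied (F OR F).
(2) = T AND T AND F = false.
So Overall is not satisfied (F OR F).
Exception (holds permit) — not satisfied.
Result: main false OR exception false → false.

No — unlawful.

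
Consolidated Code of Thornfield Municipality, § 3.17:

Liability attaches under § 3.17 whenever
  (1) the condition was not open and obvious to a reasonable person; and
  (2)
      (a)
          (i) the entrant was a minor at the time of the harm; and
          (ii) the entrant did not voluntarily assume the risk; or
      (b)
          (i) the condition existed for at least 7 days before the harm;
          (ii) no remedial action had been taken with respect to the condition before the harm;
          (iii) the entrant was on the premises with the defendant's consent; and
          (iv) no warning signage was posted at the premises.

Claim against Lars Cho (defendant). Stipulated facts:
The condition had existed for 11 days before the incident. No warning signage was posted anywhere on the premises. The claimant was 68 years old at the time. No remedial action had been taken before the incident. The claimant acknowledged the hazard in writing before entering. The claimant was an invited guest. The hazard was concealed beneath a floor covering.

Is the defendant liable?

Yes — liable.

(1) not open/obvious — met.
(i) entrant a minor — fails.
(ii) no assumed risk — not met.
(a): F AND F → false.
(i) condition ≥7 days old — holds.
(ii) no remedial action — satisfied.
(iii) consent to enter — satisfied.
(iv) no signage posted — holds.
So (b) is satisfied (T AND T AND T AND T).
(2) = F OR T = true.
Overall: T AND T → true.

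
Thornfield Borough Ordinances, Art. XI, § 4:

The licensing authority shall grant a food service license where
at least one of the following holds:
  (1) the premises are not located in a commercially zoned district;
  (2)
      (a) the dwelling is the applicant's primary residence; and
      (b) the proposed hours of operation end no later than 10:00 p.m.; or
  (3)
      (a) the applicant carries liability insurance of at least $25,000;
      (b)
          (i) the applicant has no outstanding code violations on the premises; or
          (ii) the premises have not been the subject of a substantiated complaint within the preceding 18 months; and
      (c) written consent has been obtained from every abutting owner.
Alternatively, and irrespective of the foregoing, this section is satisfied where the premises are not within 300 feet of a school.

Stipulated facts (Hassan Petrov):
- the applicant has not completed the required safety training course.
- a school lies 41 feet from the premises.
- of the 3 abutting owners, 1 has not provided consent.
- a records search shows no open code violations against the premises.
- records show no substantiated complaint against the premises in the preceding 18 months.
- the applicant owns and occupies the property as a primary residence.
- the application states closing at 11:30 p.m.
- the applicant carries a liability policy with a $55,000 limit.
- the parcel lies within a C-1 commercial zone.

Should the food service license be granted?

(1) not (commercially zoned) — fails.
(a) primary residence — holds.
(b) closes by 10 p.m. — fails.
So (2) is not satisfied (T AND F).
(a) insurance ≥ $25,000 — holds.
(i) no code violations — satisfied.
(ii) no complaint in 18 mo. — satisfied.
So (b) is satisfied (T OR T).
(c) all abutters consent — fails.
(3): T AND T AND F → false.
Overall = F OR F OR F = false.
Exception (≥300 ft from school) — not satisfied.
Result: main false OR exception false → false.

No — denied.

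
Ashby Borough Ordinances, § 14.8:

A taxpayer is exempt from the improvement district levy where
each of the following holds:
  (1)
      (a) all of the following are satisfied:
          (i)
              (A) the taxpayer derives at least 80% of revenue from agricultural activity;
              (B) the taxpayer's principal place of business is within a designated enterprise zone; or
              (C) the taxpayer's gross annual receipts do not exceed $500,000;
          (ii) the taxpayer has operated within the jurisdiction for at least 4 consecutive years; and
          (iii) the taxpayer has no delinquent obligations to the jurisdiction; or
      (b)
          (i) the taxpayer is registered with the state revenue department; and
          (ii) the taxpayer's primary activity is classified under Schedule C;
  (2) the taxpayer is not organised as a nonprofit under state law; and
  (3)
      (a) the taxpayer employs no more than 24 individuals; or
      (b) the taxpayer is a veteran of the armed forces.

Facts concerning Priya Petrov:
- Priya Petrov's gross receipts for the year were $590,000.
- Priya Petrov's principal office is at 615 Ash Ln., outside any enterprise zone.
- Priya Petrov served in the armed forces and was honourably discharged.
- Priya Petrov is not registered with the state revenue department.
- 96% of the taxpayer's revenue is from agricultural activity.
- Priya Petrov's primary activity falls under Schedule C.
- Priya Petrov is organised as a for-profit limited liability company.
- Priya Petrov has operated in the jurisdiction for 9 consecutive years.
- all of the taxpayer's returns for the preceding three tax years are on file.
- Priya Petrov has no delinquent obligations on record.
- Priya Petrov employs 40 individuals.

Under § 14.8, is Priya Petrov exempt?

(A) ≥80% agricultural — met.
(B) in enterprise zone — not met.
(C) receipts ≤ $500,000 — not met.
So (i) is satisfied (T OR F OR F).
(ii) ≥ 4 yrs in jurisdiction — satisfied.
(iii) no delinquency — satisfied.
(a) = T AND T AND T = true.
(i) state-registered — not met.
(ii) Schedule C activity — holds.
(b) = F AND T = false.
So (1) is satisfied (T OR F).
(2) not (nonprofit) — met.
(a) ≤ 24 employees — fails.
(b) veteran — holds.
So (3) is satisfied (F OR T).
Overall: T AND T AND T → true.

Yes — exempt.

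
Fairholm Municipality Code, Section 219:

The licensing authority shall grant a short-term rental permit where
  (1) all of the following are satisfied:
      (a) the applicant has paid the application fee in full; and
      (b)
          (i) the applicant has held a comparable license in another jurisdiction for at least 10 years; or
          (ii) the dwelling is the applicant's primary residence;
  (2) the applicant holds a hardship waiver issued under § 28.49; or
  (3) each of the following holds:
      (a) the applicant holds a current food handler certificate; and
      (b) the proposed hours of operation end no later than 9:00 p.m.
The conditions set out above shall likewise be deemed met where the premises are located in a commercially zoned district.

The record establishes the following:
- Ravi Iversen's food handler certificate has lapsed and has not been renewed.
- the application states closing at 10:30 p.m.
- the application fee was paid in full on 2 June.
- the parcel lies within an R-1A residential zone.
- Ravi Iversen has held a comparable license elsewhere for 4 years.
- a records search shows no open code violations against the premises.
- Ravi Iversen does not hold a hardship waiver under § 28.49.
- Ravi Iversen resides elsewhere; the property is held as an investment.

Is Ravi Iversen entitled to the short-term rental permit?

(a) fee paid — satisfied.
(i) prior license ≥ 10 yr — fails.
(ii) primary residence — fails.
(b): F OR F → false.
So (1) is not satisfied (T AND F).
(2) hardship waiver — not satisfied.
(a) food handler cert. — not satisfied.
(b) closes by 9 p.m. — fails.
(3): F AND F → false.
Overall = F OR F OR F = false.
Exception (commercially zoned) — not satisfied.
Result: main false OR exception false → false.

No — denied.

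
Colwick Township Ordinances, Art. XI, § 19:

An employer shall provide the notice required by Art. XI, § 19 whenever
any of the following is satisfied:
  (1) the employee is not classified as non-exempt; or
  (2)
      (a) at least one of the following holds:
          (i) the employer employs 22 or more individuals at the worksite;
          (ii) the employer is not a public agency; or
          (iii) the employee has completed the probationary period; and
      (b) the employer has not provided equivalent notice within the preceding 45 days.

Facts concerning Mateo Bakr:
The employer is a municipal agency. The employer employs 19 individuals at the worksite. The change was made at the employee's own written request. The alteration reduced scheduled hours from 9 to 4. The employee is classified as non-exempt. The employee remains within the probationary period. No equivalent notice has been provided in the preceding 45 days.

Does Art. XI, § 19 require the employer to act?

(1) not (non-exempt) — fails.
(i) ≥ 22 at site — not satisfied.
(ii) not (public agency) — not met.
(iii) past probation — not satisfied.
(a) = F OR F OR F = false.
(b) no recent notice — met.
So (2) is not satisfied (F AND T).
Overall: F OR F → false.

No — not required.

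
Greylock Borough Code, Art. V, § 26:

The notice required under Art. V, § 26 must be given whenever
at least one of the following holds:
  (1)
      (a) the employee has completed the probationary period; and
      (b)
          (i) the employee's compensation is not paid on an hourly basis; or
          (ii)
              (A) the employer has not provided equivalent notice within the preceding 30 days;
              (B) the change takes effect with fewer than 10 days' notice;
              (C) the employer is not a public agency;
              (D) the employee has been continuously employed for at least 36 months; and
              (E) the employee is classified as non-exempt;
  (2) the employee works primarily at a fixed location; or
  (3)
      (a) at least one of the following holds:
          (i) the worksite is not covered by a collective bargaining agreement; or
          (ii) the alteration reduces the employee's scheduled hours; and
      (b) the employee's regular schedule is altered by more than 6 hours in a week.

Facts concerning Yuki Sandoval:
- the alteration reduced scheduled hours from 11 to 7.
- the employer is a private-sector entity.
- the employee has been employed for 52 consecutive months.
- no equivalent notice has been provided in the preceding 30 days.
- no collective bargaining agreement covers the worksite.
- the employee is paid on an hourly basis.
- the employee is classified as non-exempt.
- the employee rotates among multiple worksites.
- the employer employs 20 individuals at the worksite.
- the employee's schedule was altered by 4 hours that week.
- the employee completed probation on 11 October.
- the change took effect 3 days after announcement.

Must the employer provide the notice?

Yes — required.

(a) past probation — satisfied.
(i) not (hourly-paid) — not met.
(A) no recent notice — holds.
(B) < 10 days' notice — met.
(C) not (public agency) — satisfied.
(D) tenure ≥ 36 mo. — holds.
(E) non-exempt — satisfied.
(ii) = T AND T AND T AND T AND T = true.
(b) = F OR T = true.
So (1) is satisfied (T AND T).
(2) fixed location — fails.
(i) no CBA — satisfied.
(ii) hours reduced — satisfied.
(a) = T OR T = true.
(b) schedule shift > 6h — fails.
(3): T AND F → false.
Overall: T OR F OR F → true.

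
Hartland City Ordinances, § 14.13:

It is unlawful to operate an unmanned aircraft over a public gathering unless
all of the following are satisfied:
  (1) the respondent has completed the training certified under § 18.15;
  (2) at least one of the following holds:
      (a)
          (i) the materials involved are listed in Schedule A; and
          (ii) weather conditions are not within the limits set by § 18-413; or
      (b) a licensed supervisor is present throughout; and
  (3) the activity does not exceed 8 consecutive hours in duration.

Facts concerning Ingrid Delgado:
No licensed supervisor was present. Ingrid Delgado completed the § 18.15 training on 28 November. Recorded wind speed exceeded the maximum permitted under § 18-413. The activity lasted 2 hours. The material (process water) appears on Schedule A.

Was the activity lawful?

Yes — lawful.

(1) training certified — holds.
(i) Schedule A material — holds.
(ii) not (weather ok) — satisfied.
So (a) is satisfied (T AND T).
(b) supervisor present — not satisfied.
(2): T OR F → true.
(3) ≤ 8 hrs duration — holds.
So Overall is satisfied (T AND T AND T).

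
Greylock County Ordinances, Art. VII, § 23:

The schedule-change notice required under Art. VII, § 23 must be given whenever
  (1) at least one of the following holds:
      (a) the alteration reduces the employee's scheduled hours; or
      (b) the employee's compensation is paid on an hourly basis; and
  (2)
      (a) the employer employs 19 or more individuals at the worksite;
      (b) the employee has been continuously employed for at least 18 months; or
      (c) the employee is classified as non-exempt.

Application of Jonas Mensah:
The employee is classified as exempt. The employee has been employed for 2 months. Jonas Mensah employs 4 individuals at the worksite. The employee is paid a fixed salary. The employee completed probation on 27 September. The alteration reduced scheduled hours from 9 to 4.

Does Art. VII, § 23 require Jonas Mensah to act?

(a) hours reduced — holds.
(b) hourly-paid — not satisfied.
So (1) is satisfied (T OR F).
(a) ≥ 19 at site — fails.
(b) tenure ≥ 18 mo. — not met.
(c) non-exempt — fails.
So (2) is not satisfied (F OR F OR F).
Overall = T AND F = false.

No — not required.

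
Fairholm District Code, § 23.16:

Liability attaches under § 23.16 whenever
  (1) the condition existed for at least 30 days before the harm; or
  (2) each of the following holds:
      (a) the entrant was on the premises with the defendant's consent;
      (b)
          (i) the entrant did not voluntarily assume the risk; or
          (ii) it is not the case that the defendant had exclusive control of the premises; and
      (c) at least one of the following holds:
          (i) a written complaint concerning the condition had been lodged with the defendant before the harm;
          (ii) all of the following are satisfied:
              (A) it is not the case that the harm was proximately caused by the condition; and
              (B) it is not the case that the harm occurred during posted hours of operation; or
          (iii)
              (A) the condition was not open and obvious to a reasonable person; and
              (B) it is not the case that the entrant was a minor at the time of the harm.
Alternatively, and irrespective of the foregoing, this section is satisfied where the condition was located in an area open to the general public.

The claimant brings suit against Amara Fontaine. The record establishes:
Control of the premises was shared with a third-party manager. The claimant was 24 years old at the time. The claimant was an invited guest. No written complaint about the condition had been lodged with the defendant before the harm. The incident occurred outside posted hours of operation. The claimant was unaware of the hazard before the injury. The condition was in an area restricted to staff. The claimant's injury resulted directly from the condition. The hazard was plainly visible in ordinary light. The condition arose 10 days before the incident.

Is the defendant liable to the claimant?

No — not liable.

(1) condition ≥30 days old — not satisfied.
(a) consent to enter — met.
(i) no assumed risk — met.
(ii) not (exclusive control) — met.
(b): T OR T → true.
(i) complaint lodged — fails.
(A) not (proximate cause) — not met.
(B) not (during posted hours) — met.
(ii): F AND T → false.
(A) not open/obvious — not satisfied.
(B) not (entrant a minor) — satisfied.
So (iii) is not satisfied (F AND T).
So (c) is not satisfied (F OR F OR F).
(2) = T AND T AND F = false.
Overall: F OR F → false.
Exception (public area) — not satisfied.
Result: main false OR exception false → false.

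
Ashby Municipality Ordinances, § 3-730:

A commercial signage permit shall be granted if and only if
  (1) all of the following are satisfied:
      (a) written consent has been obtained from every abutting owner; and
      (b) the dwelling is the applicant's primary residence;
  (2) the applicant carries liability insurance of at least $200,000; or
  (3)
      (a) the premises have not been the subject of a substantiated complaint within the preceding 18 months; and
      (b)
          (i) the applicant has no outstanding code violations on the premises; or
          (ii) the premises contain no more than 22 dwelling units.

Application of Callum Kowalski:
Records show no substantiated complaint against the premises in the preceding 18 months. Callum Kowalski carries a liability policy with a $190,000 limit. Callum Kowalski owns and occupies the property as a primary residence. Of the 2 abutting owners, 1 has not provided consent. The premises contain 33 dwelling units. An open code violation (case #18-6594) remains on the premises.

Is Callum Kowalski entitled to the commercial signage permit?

(a) all abutters consent — not satisfied.
(b) primary residence — met.
(1): F AND T → false.
(2) insurance ≥ $200,000 — not satisfied.
(a) no complaint in 18 mo. — holds.
(i) no code violations — not met.
(ii) ≤ 22 units — fails.
(b) = F OR F = false.
(3) = T AND F = false.
Overall: F OR F OR F → false.

No — denied.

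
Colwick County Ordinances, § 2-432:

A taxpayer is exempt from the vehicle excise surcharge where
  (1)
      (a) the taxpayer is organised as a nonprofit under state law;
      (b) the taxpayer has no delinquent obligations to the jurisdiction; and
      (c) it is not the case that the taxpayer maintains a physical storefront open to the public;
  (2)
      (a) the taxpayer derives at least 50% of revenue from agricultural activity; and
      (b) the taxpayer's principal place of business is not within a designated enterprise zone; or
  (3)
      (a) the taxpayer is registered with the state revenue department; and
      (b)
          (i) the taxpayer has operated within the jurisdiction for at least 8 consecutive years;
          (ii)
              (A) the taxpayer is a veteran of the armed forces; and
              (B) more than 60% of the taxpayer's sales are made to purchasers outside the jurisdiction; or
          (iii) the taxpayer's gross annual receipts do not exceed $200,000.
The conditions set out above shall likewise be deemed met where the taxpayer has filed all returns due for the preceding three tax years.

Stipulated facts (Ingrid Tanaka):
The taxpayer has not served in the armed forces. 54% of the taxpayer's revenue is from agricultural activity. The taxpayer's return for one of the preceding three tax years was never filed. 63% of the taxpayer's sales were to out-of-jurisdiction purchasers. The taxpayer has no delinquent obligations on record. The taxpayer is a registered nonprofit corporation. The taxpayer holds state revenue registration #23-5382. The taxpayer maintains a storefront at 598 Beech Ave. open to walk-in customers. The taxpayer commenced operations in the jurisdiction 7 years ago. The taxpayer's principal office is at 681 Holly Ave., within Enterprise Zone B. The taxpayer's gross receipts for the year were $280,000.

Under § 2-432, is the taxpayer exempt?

(a) nonprofit — satisfied.
(b) no delinquency — holds.
(c) not (has storefront) — not satisfied.
(1): T AND T AND F → false.
(a) ≥50% agricultural — holds.
(b) not (in enterprise zone) — fails.
So (2) is not satisfied (T AND F).
(a) state-registered — holds.
(i) ≥ 8 yrs in jurisdiction — not met.
(A) veteran — not satisfied.
(B) >60% out-of-jur. sales — satisfied.
So (ii) is not satisfied (F AND T).
(iii) receipts ≤ $200,000 — fails.
So (b) is not satisfied (F OR F OR F).
(3) = T AND F = false.
Overall: F OR F OR F → false.
Exception (returns current) — not satisfied.
Result: main false OR exception false → false.

No — not exempt.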